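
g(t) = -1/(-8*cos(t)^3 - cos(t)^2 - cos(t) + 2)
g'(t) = -(-24*sin(t)*cos(t)^2 - 2*sin(t)*cos(t) - sin(t))/(-8*cos(t)^3 - cos(t)^2 - cos(t) + 2)^2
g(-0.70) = 0.34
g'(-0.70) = -1.24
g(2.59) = -0.14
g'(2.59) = 0.18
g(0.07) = 0.13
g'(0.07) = 0.03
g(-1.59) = -0.50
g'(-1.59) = -0.24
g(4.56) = -0.46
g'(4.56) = -0.27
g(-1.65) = -0.48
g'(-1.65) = -0.23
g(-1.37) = -0.59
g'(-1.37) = -0.80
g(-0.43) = 0.17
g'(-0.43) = -0.29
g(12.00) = 0.23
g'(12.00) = -0.56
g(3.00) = -0.10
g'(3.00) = 0.03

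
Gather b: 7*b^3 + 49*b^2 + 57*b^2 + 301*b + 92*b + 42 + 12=7*b^3 + 106*b^2 + 393*b + 54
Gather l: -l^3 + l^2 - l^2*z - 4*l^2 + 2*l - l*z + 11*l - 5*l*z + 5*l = -l^3 + l^2*(-z - 3) + l*(18 - 6*z)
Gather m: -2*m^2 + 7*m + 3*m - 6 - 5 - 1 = -2*m^2 + 10*m - 12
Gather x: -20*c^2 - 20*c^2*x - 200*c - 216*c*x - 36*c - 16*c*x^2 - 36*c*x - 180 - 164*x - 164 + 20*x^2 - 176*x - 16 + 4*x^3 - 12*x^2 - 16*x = -20*c^2 - 236*c + 4*x^3 + x^2*(8 - 16*c) + x*(-20*c^2 - 252*c - 356) - 360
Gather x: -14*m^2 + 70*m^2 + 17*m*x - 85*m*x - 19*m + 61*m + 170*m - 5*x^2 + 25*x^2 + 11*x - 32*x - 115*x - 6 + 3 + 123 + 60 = 56*m^2 + 212*m + 20*x^2 + x*(-68*m - 136) + 180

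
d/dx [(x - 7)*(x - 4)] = 2*x - 11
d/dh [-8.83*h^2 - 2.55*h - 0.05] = -17.66*h - 2.55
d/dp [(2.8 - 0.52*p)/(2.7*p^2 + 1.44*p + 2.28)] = (1.404*p^2 - 15.12*p - 5.2176)/(7.29*p^4 + 7.776*p^3 + 14.3856*p^2 + 6.5664*p + 5.1984)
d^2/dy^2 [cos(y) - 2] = -cos(y)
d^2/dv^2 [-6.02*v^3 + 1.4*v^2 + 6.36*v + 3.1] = 2.8 - 36.12*v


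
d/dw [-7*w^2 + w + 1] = 1 - 14*w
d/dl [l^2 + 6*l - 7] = 2*l + 6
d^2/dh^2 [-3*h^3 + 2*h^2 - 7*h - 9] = 4 - 18*h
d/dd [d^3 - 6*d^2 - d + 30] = 3*d^2 - 12*d - 1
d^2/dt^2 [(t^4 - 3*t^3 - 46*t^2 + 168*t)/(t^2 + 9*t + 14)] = 2*(t^3 + 6*t^2 + 12*t - 88)/(t^3 + 6*t^2 + 12*t + 8)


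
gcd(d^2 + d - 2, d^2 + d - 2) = d^2 + d - 2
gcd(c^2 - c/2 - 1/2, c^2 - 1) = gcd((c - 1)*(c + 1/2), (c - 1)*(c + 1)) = c - 1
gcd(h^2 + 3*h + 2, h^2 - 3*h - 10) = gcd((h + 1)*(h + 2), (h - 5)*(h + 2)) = h + 2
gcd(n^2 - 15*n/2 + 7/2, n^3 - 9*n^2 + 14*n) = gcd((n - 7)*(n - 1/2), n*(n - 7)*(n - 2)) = n - 7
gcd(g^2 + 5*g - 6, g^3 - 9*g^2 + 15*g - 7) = g - 1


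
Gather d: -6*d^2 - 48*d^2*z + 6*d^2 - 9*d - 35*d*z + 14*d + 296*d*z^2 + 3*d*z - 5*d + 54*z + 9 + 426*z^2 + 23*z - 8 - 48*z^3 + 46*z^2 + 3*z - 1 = -48*d^2*z + d*(296*z^2 - 32*z) - 48*z^3 + 472*z^2 + 80*z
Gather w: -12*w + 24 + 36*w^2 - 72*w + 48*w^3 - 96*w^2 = 48*w^3 - 60*w^2 - 84*w + 24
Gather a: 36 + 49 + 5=90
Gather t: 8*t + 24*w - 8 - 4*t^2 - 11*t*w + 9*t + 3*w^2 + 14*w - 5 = -4*t^2 + t*(17 - 11*w) + 3*w^2 + 38*w - 13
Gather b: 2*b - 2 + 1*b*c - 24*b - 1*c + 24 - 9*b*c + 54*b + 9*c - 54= b*(32 - 8*c) + 8*c - 32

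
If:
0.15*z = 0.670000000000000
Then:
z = 4.47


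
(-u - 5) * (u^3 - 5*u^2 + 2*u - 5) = -u^4 + 23*u^2 - 5*u + 25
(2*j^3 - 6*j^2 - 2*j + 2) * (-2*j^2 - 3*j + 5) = -4*j^5 + 6*j^4 + 32*j^3 - 28*j^2 - 16*j + 10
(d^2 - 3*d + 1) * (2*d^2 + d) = 2*d^4 - 5*d^3 - d^2 + d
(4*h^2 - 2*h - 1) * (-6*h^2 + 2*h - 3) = -24*h^4 + 20*h^3 - 10*h^2 + 4*h + 3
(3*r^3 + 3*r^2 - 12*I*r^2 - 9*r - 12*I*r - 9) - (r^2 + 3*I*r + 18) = 3*r^3 + 2*r^2 - 12*I*r^2 - 9*r - 15*I*r - 27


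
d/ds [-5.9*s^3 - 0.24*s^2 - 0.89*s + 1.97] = -17.7*s^2 - 0.48*s - 0.89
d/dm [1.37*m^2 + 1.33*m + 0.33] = 2.74*m + 1.33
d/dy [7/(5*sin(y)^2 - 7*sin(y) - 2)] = 7*(7 - 10*sin(y))*cos(y)/(-5*sin(y)^2 + 7*sin(y) + 2)^2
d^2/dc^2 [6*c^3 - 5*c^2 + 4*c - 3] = 36*c - 10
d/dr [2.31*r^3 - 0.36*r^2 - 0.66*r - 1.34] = 6.93*r^2 - 0.72*r - 0.66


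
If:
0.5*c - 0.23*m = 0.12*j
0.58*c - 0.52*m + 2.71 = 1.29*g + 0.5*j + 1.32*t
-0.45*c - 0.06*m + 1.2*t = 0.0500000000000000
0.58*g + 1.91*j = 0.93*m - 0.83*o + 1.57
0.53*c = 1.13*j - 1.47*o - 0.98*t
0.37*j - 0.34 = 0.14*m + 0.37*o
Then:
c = 2.84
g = -1.03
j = 3.13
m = 4.54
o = 0.49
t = 1.33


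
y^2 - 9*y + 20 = (y - 5)*(y - 4)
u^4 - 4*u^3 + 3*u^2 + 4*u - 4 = (u - 2)^2*(u - 1)*(u + 1)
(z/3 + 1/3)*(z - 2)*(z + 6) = z^3/3 + 5*z^2/3 - 8*z/3 - 4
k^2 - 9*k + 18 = (k - 6)*(k - 3)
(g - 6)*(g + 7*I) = g^2 - 6*g + 7*I*g - 42*I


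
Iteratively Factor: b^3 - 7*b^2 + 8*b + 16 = (b - 4)*(b^2 - 3*b - 4) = (b - 4)^2*(b + 1)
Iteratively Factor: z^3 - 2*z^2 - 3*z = (z + 1)*(z^2 - 3*z) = z*(z + 1)*(z - 3)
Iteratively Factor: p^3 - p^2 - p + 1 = (p - 1)*(p^2 - 1) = (p - 1)*(p + 1)*(p - 1)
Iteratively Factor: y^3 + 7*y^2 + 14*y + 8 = (y + 2)*(y^2 + 5*y + 4) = (y + 2)*(y + 4)*(y + 1)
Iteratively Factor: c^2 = (c)*(c)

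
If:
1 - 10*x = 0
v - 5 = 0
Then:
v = 5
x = 1/10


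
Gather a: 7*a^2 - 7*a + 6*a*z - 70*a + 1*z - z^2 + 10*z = 7*a^2 + a*(6*z - 77) - z^2 + 11*z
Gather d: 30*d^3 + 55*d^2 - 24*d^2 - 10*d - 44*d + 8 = 30*d^3 + 31*d^2 - 54*d + 8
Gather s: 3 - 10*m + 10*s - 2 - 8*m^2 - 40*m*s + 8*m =-8*m^2 - 2*m + s*(10 - 40*m) + 1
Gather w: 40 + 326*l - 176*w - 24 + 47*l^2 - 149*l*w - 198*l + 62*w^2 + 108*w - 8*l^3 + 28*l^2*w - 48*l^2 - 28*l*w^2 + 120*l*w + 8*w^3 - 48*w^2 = -8*l^3 - l^2 + 128*l + 8*w^3 + w^2*(14 - 28*l) + w*(28*l^2 - 29*l - 68) + 16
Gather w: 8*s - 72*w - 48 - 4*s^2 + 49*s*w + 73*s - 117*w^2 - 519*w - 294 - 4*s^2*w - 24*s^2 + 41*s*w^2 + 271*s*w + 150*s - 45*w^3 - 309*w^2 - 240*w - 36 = -28*s^2 + 231*s - 45*w^3 + w^2*(41*s - 426) + w*(-4*s^2 + 320*s - 831) - 378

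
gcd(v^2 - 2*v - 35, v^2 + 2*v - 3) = 1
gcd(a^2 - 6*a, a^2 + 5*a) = a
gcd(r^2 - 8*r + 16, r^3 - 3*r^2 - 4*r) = r - 4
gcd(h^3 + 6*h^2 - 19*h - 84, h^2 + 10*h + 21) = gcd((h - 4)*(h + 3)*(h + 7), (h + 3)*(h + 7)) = h^2 + 10*h + 21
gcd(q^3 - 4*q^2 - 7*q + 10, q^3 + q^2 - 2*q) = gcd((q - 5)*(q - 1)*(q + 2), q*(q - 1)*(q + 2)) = q^2 + q - 2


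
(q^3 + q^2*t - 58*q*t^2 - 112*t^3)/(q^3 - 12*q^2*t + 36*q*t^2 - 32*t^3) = (q^2 + 9*q*t + 14*t^2)/(q^2 - 4*q*t + 4*t^2)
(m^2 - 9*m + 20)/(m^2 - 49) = (m^2 - 9*m + 20)/(m^2 - 49)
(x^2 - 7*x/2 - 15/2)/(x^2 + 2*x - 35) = (x + 3/2)/(x + 7)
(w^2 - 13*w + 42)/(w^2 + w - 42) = (w - 7)/(w + 7)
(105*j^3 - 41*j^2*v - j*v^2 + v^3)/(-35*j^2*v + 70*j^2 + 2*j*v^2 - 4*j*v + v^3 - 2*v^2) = (-3*j + v)/(v - 2)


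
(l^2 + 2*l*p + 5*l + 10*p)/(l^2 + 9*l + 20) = (l + 2*p)/(l + 4)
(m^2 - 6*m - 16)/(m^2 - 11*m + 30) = (m^2 - 6*m - 16)/(m^2 - 11*m + 30)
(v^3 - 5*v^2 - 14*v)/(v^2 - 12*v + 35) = v*(v + 2)/(v - 5)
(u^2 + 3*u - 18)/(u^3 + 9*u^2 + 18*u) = (u - 3)/(u*(u + 3))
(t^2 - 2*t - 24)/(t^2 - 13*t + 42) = (t + 4)/(t - 7)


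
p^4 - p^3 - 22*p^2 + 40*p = p*(p - 4)*(p - 2)*(p + 5)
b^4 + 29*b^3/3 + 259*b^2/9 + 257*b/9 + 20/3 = (b + 1/3)*(b + 4/3)*(b + 3)*(b + 5)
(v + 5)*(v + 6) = v^2 + 11*v + 30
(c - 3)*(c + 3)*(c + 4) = c^3 + 4*c^2 - 9*c - 36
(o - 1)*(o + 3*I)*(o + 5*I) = o^3 - o^2 + 8*I*o^2 - 15*o - 8*I*o + 15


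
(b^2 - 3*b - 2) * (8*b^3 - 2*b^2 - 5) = 8*b^5 - 26*b^4 - 10*b^3 - b^2 + 15*b + 10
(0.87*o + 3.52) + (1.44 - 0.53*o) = 0.34*o + 4.96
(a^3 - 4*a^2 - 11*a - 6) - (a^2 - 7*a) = a^3 - 5*a^2 - 4*a - 6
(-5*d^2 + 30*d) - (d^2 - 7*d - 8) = -6*d^2 + 37*d + 8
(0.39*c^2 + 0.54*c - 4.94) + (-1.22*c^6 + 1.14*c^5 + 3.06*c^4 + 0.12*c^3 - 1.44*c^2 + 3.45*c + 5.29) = -1.22*c^6 + 1.14*c^5 + 3.06*c^4 + 0.12*c^3 - 1.05*c^2 + 3.99*c + 0.35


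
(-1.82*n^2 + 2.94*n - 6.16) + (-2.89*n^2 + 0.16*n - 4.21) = -4.71*n^2 + 3.1*n - 10.37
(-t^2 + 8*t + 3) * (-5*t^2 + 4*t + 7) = 5*t^4 - 44*t^3 + 10*t^2 + 68*t + 21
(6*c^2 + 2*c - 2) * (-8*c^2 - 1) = -48*c^4 - 16*c^3 + 10*c^2 - 2*c + 2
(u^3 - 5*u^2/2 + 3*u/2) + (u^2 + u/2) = u^3 - 3*u^2/2 + 2*u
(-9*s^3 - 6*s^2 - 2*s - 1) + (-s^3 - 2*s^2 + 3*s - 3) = -10*s^3 - 8*s^2 + s - 4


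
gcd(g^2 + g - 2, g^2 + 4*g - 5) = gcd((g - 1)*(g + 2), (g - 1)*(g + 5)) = g - 1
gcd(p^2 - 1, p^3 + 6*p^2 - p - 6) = p^2 - 1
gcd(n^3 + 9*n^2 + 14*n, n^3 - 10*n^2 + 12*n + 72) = n + 2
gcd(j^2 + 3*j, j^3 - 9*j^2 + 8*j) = j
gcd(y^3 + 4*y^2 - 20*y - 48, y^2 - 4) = y + 2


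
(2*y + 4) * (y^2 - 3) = 2*y^3 + 4*y^2 - 6*y - 12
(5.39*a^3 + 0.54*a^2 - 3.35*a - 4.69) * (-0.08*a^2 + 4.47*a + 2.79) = -0.4312*a^5 + 24.0501*a^4 + 17.7199*a^3 - 13.0927*a^2 - 30.3108*a - 13.0851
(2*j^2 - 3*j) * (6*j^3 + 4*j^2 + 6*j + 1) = 12*j^5 - 10*j^4 - 16*j^2 - 3*j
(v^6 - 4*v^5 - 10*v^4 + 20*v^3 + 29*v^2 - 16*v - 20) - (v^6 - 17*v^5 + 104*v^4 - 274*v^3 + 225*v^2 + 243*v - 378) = 13*v^5 - 114*v^4 + 294*v^3 - 196*v^2 - 259*v + 358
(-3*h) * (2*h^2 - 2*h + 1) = -6*h^3 + 6*h^2 - 3*h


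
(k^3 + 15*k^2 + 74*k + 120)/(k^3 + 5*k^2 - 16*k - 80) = (k + 6)/(k - 4)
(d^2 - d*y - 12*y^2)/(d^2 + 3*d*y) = (d - 4*y)/d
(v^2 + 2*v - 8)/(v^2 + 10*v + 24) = (v - 2)/(v + 6)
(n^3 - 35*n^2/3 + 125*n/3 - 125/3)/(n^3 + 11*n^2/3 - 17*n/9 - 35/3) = 3*(n^2 - 10*n + 25)/(3*n^2 + 16*n + 21)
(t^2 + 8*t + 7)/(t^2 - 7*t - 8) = (t + 7)/(t - 8)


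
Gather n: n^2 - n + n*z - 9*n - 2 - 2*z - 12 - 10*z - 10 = n^2 + n*(z - 10) - 12*z - 24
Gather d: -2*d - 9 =-2*d - 9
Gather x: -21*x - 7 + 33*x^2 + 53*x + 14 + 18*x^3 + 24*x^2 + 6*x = 18*x^3 + 57*x^2 + 38*x + 7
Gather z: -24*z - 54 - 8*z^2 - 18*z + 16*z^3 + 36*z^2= 16*z^3 + 28*z^2 - 42*z - 54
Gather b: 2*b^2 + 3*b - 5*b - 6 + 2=2*b^2 - 2*b - 4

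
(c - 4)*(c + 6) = c^2 + 2*c - 24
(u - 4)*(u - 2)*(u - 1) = u^3 - 7*u^2 + 14*u - 8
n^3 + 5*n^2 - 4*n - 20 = (n - 2)*(n + 2)*(n + 5)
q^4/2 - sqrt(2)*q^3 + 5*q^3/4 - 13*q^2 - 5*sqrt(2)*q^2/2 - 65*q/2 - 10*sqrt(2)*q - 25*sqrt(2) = (q/2 + sqrt(2)/2)*(q + 5/2)*(q - 5*sqrt(2))*(q + 2*sqrt(2))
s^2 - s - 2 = (s - 2)*(s + 1)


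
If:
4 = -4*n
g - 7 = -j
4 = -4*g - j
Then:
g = -11/3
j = 32/3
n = -1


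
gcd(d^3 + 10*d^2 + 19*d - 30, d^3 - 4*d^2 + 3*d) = d - 1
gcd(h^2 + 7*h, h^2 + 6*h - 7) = h + 7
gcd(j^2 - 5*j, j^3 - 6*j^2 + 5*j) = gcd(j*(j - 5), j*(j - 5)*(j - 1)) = j^2 - 5*j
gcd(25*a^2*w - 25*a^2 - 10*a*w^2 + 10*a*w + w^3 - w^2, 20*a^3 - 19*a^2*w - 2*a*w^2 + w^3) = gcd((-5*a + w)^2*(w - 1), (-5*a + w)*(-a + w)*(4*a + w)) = -5*a + w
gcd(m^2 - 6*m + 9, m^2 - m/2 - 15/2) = m - 3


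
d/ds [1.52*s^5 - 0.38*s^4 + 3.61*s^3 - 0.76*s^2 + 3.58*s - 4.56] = 7.6*s^4 - 1.52*s^3 + 10.83*s^2 - 1.52*s + 3.58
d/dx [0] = 0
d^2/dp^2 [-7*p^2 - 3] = -14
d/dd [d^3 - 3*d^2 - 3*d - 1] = 3*d^2 - 6*d - 3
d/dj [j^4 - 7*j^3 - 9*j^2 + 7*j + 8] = 4*j^3 - 21*j^2 - 18*j + 7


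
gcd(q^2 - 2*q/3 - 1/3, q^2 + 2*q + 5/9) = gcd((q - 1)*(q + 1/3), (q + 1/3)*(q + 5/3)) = q + 1/3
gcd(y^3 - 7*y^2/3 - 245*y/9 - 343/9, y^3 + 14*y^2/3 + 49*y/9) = y^2 + 14*y/3 + 49/9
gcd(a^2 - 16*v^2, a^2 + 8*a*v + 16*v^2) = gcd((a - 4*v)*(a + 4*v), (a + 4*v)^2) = a + 4*v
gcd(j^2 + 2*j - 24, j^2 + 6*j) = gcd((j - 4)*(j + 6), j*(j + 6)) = j + 6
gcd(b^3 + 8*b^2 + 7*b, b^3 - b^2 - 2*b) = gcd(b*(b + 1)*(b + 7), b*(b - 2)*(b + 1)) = b^2 + b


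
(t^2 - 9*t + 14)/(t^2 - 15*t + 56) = (t - 2)/(t - 8)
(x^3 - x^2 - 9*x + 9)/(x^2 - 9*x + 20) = (x^3 - x^2 - 9*x + 9)/(x^2 - 9*x + 20)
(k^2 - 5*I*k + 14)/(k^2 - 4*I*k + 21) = (k + 2*I)/(k + 3*I)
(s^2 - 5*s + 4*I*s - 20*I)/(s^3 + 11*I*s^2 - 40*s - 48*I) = (s - 5)/(s^2 + 7*I*s - 12)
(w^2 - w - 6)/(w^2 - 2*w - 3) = (w + 2)/(w + 1)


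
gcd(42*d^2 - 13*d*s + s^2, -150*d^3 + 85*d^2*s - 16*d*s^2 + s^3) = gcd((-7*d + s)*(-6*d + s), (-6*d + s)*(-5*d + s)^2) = -6*d + s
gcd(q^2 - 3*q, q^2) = q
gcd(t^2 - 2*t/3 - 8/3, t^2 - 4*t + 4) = t - 2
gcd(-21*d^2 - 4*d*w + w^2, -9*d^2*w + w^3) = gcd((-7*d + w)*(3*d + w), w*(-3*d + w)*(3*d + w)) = 3*d + w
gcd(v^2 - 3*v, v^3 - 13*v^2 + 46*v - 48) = v - 3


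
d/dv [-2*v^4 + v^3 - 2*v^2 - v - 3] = -8*v^3 + 3*v^2 - 4*v - 1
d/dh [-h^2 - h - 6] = -2*h - 1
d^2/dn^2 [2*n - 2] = 0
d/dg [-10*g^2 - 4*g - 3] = -20*g - 4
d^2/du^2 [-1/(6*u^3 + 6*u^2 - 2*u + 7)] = 4*(3*(3*u + 1)*(6*u^3 + 6*u^2 - 2*u + 7) - 2*(9*u^2 + 6*u - 1)^2)/(6*u^3 + 6*u^2 - 2*u + 7)^3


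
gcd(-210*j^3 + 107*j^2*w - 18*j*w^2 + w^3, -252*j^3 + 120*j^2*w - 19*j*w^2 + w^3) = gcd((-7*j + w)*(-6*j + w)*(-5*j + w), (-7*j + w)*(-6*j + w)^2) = 42*j^2 - 13*j*w + w^2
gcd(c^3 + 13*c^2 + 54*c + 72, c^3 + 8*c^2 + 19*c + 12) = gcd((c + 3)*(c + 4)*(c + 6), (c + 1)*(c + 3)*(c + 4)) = c^2 + 7*c + 12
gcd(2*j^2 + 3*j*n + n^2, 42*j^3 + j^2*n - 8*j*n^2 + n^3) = 2*j + n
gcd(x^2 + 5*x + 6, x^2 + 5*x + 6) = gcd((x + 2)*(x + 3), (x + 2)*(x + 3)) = x^2 + 5*x + 6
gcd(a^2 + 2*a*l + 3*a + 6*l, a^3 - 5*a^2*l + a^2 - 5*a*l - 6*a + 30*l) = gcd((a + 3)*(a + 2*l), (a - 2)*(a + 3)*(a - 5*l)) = a + 3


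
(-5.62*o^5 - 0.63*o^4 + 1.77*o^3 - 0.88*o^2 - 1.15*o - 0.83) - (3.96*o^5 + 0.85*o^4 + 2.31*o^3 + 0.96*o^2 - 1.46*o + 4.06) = -9.58*o^5 - 1.48*o^4 - 0.54*o^3 - 1.84*o^2 + 0.31*o - 4.89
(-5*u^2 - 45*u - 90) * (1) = -5*u^2 - 45*u - 90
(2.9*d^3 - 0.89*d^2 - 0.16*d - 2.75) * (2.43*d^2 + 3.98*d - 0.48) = 7.047*d^5 + 9.3793*d^4 - 5.323*d^3 - 6.8921*d^2 - 10.8682*d + 1.32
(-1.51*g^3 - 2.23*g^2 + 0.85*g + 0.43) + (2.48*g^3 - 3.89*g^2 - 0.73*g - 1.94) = 0.97*g^3 - 6.12*g^2 + 0.12*g - 1.51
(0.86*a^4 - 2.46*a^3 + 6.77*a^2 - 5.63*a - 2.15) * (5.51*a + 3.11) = 4.7386*a^5 - 10.88*a^4 + 29.6521*a^3 - 9.9666*a^2 - 29.3558*a - 6.6865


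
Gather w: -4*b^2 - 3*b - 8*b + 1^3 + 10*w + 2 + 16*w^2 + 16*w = -4*b^2 - 11*b + 16*w^2 + 26*w + 3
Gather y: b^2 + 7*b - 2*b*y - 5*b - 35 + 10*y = b^2 + 2*b + y*(10 - 2*b) - 35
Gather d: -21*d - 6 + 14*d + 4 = -7*d - 2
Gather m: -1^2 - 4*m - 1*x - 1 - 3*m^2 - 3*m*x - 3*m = -3*m^2 + m*(-3*x - 7) - x - 2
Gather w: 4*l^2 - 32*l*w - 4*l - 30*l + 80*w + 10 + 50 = 4*l^2 - 34*l + w*(80 - 32*l) + 60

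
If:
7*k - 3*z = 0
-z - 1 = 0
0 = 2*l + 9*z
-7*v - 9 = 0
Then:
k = -3/7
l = 9/2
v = -9/7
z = -1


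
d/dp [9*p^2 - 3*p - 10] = 18*p - 3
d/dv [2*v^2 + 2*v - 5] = 4*v + 2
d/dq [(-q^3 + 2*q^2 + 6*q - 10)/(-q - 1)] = (2*q^3 + q^2 - 4*q - 16)/(q^2 + 2*q + 1)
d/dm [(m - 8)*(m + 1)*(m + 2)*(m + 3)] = 4*m^3 - 6*m^2 - 74*m - 82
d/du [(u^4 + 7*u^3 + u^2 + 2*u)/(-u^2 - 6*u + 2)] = (-2*u^5 - 25*u^4 - 76*u^3 + 38*u^2 + 4*u + 4)/(u^4 + 12*u^3 + 32*u^2 - 24*u + 4)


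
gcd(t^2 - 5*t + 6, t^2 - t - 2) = t - 2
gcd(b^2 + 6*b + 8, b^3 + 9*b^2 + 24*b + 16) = b + 4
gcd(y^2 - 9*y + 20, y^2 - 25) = y - 5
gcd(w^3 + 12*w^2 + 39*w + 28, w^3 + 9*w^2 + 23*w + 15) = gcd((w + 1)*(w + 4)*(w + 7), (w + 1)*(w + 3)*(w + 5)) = w + 1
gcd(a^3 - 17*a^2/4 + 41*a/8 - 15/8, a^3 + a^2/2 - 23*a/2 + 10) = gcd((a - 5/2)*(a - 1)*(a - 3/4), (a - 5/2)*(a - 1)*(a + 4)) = a^2 - 7*a/2 + 5/2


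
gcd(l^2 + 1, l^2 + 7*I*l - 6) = l + I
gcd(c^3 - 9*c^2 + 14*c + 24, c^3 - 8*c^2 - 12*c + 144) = c - 6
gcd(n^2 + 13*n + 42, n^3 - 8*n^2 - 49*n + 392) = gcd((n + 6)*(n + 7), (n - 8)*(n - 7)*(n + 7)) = n + 7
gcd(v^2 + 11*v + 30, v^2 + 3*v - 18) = v + 6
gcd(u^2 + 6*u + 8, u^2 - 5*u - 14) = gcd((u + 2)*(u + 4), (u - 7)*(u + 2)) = u + 2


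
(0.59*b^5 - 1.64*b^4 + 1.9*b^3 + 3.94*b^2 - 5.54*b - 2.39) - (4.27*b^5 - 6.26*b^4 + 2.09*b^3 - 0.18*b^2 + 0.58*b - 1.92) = -3.68*b^5 + 4.62*b^4 - 0.19*b^3 + 4.12*b^2 - 6.12*b - 0.47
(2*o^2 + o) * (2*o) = 4*o^3 + 2*o^2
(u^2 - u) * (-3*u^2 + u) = -3*u^4 + 4*u^3 - u^2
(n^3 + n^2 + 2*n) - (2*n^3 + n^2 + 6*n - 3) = -n^3 - 4*n + 3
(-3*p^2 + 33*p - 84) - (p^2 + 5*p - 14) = -4*p^2 + 28*p - 70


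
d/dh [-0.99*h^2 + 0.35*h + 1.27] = 0.35 - 1.98*h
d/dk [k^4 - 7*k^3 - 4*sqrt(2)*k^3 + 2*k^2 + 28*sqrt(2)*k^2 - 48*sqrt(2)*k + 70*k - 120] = 4*k^3 - 21*k^2 - 12*sqrt(2)*k^2 + 4*k + 56*sqrt(2)*k - 48*sqrt(2) + 70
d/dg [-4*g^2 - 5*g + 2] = -8*g - 5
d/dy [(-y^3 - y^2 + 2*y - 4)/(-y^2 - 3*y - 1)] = (y^4 + 6*y^3 + 8*y^2 - 6*y - 14)/(y^4 + 6*y^3 + 11*y^2 + 6*y + 1)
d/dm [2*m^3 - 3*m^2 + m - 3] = 6*m^2 - 6*m + 1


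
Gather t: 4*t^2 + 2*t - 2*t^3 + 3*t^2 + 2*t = -2*t^3 + 7*t^2 + 4*t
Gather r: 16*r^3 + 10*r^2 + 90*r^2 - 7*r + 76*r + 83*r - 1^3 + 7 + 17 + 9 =16*r^3 + 100*r^2 + 152*r + 32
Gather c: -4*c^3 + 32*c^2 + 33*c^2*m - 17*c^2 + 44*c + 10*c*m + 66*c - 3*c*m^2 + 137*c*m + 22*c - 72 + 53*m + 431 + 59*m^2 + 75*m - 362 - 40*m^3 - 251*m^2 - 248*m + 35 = -4*c^3 + c^2*(33*m + 15) + c*(-3*m^2 + 147*m + 132) - 40*m^3 - 192*m^2 - 120*m + 32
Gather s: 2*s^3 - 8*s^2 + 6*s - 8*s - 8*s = 2*s^3 - 8*s^2 - 10*s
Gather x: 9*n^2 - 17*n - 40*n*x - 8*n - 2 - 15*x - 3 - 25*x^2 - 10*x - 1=9*n^2 - 25*n - 25*x^2 + x*(-40*n - 25) - 6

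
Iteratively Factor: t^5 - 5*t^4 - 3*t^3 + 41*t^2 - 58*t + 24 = (t - 2)*(t^4 - 3*t^3 - 9*t^2 + 23*t - 12) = (t - 2)*(t - 1)*(t^3 - 2*t^2 - 11*t + 12) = (t - 2)*(t - 1)*(t + 3)*(t^2 - 5*t + 4) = (t - 2)*(t - 1)^2*(t + 3)*(t - 4)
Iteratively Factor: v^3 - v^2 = (v - 1)*(v^2) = v*(v - 1)*(v)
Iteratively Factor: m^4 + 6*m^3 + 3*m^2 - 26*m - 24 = (m + 4)*(m^3 + 2*m^2 - 5*m - 6) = (m + 1)*(m + 4)*(m^2 + m - 6) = (m + 1)*(m + 3)*(m + 4)*(m - 2)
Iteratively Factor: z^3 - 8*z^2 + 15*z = (z - 5)*(z^2 - 3*z) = (z - 5)*(z - 3)*(z)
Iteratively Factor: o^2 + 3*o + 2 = (o + 2)*(o + 1)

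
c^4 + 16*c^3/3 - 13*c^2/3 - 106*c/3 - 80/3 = (c - 8/3)*(c + 1)*(c + 2)*(c + 5)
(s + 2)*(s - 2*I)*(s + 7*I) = s^3 + 2*s^2 + 5*I*s^2 + 14*s + 10*I*s + 28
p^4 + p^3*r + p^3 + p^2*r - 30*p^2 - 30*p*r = p*(p - 5)*(p + 6)*(p + r)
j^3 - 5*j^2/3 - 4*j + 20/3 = (j - 2)*(j - 5/3)*(j + 2)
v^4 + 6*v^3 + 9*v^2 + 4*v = v*(v + 1)^2*(v + 4)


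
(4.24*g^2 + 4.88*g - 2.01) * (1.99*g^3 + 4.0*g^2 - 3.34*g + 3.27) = 8.4376*g^5 + 26.6712*g^4 + 1.3585*g^3 - 10.4744*g^2 + 22.671*g - 6.5727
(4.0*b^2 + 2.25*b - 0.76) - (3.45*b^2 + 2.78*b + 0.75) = 0.55*b^2 - 0.53*b - 1.51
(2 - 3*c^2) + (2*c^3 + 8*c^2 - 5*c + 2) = 2*c^3 + 5*c^2 - 5*c + 4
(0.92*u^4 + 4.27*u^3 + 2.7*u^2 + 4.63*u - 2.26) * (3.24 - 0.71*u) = -0.6532*u^5 - 0.0508999999999991*u^4 + 11.9178*u^3 + 5.4607*u^2 + 16.6058*u - 7.3224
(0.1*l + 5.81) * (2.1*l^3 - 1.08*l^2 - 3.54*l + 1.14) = 0.21*l^4 + 12.093*l^3 - 6.6288*l^2 - 20.4534*l + 6.6234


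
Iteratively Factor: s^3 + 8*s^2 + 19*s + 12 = (s + 3)*(s^2 + 5*s + 4) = (s + 3)*(s + 4)*(s + 1)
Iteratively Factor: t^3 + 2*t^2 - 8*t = (t - 2)*(t^2 + 4*t) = t*(t - 2)*(t + 4)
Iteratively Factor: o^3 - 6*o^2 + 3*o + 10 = (o + 1)*(o^2 - 7*o + 10) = (o - 2)*(o + 1)*(o - 5)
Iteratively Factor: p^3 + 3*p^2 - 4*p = (p - 1)*(p^2 + 4*p) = (p - 1)*(p + 4)*(p)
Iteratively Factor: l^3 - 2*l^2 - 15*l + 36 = (l + 4)*(l^2 - 6*l + 9) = (l - 3)*(l + 4)*(l - 3)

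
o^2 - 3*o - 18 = (o - 6)*(o + 3)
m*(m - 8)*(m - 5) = m^3 - 13*m^2 + 40*m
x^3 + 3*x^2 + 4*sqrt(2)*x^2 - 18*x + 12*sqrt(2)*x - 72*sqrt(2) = (x - 3)*(x + 6)*(x + 4*sqrt(2))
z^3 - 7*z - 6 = (z - 3)*(z + 1)*(z + 2)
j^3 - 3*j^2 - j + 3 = (j - 3)*(j - 1)*(j + 1)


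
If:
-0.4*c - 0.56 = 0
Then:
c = -1.40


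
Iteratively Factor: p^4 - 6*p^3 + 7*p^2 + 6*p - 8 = (p - 4)*(p^3 - 2*p^2 - p + 2) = (p - 4)*(p - 2)*(p^2 - 1) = (p - 4)*(p - 2)*(p + 1)*(p - 1)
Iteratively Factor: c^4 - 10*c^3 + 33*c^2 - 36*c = (c - 3)*(c^3 - 7*c^2 + 12*c) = c*(c - 3)*(c^2 - 7*c + 12) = c*(c - 3)^2*(c - 4)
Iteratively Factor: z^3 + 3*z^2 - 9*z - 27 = (z + 3)*(z^2 - 9) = (z + 3)^2*(z - 3)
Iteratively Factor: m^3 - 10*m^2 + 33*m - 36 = (m - 3)*(m^2 - 7*m + 12) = (m - 3)^2*(m - 4)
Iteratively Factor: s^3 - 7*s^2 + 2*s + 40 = (s - 4)*(s^2 - 3*s - 10) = (s - 4)*(s + 2)*(s - 5)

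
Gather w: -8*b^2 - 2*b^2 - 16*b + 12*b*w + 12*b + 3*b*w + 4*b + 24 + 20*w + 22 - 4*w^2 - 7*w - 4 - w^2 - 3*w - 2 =-10*b^2 - 5*w^2 + w*(15*b + 10) + 40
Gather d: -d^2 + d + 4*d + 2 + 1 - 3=-d^2 + 5*d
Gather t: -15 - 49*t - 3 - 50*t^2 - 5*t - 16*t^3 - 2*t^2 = -16*t^3 - 52*t^2 - 54*t - 18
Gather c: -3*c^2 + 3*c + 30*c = -3*c^2 + 33*c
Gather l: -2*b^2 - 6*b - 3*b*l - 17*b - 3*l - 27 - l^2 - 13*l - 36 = -2*b^2 - 23*b - l^2 + l*(-3*b - 16) - 63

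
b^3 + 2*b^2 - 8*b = b*(b - 2)*(b + 4)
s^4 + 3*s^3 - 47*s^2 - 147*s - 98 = (s - 7)*(s + 1)*(s + 2)*(s + 7)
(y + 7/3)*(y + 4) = y^2 + 19*y/3 + 28/3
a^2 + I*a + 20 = (a - 4*I)*(a + 5*I)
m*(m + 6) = m^2 + 6*m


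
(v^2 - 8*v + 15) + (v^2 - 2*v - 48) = 2*v^2 - 10*v - 33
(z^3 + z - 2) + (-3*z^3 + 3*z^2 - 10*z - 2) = -2*z^3 + 3*z^2 - 9*z - 4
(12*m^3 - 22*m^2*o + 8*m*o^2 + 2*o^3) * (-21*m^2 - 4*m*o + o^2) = -252*m^5 + 414*m^4*o - 68*m^3*o^2 - 96*m^2*o^3 + 2*o^5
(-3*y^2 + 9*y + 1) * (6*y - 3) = -18*y^3 + 63*y^2 - 21*y - 3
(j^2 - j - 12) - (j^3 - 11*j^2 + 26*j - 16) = -j^3 + 12*j^2 - 27*j + 4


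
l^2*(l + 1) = l^3 + l^2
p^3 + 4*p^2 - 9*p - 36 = (p - 3)*(p + 3)*(p + 4)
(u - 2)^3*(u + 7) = u^4 + u^3 - 30*u^2 + 76*u - 56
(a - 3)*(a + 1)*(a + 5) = a^3 + 3*a^2 - 13*a - 15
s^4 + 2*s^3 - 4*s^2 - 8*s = s*(s - 2)*(s + 2)^2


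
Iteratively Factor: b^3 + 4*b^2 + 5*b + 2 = (b + 1)*(b^2 + 3*b + 2) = (b + 1)*(b + 2)*(b + 1)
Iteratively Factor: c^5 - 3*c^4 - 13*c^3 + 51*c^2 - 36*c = (c - 3)*(c^4 - 13*c^2 + 12*c) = c*(c - 3)*(c^3 - 13*c + 12) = c*(c - 3)^2*(c^2 + 3*c - 4) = c*(c - 3)^2*(c - 1)*(c + 4)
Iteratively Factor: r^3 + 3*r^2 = (r + 3)*(r^2) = r*(r + 3)*(r)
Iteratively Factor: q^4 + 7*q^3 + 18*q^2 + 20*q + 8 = (q + 2)*(q^3 + 5*q^2 + 8*q + 4) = (q + 2)^2*(q^2 + 3*q + 2) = (q + 2)^3*(q + 1)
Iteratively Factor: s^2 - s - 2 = (s - 2)*(s + 1)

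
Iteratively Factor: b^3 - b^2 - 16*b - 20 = (b + 2)*(b^2 - 3*b - 10) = (b - 5)*(b + 2)*(b + 2)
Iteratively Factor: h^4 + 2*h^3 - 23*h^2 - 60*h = (h + 4)*(h^3 - 2*h^2 - 15*h) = (h + 3)*(h + 4)*(h^2 - 5*h) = h*(h + 3)*(h + 4)*(h - 5)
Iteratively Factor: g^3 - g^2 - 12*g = (g - 4)*(g^2 + 3*g) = g*(g - 4)*(g + 3)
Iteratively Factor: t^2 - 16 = (t - 4)*(t + 4)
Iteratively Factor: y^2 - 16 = (y + 4)*(y - 4)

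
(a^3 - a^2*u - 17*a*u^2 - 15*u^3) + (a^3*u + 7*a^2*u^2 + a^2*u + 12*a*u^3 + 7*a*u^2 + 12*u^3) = a^3*u + a^3 + 7*a^2*u^2 + 12*a*u^3 - 10*a*u^2 - 3*u^3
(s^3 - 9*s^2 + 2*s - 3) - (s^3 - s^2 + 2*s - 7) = 4 - 8*s^2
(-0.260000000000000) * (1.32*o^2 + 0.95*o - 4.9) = -0.3432*o^2 - 0.247*o + 1.274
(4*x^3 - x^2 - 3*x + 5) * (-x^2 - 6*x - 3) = -4*x^5 - 23*x^4 - 3*x^3 + 16*x^2 - 21*x - 15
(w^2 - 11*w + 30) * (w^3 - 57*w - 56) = w^5 - 11*w^4 - 27*w^3 + 571*w^2 - 1094*w - 1680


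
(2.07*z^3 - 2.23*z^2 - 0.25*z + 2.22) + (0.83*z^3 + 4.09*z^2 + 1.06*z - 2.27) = 2.9*z^3 + 1.86*z^2 + 0.81*z - 0.0499999999999998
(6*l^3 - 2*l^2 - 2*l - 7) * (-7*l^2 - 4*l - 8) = -42*l^5 - 10*l^4 - 26*l^3 + 73*l^2 + 44*l + 56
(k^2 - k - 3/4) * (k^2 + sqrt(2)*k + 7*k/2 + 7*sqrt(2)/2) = k^4 + sqrt(2)*k^3 + 5*k^3/2 - 17*k^2/4 + 5*sqrt(2)*k^2/2 - 17*sqrt(2)*k/4 - 21*k/8 - 21*sqrt(2)/8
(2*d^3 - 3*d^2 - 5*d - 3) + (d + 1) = 2*d^3 - 3*d^2 - 4*d - 2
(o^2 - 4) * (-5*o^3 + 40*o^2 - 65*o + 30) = -5*o^5 + 40*o^4 - 45*o^3 - 130*o^2 + 260*o - 120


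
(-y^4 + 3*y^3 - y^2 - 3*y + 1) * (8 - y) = y^5 - 11*y^4 + 25*y^3 - 5*y^2 - 25*y + 8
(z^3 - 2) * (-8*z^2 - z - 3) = -8*z^5 - z^4 - 3*z^3 + 16*z^2 + 2*z + 6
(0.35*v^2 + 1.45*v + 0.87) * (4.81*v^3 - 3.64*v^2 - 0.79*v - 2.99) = 1.6835*v^5 + 5.7005*v^4 - 1.3698*v^3 - 5.3588*v^2 - 5.0228*v - 2.6013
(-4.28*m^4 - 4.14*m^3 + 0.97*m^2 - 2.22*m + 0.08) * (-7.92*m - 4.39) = 33.8976*m^5 + 51.578*m^4 + 10.4922*m^3 + 13.3241*m^2 + 9.1122*m - 0.3512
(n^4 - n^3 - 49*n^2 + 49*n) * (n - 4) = n^5 - 5*n^4 - 45*n^3 + 245*n^2 - 196*n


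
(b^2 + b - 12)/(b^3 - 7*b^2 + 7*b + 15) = (b + 4)/(b^2 - 4*b - 5)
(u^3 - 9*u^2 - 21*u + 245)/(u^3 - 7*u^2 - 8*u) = (-u^3 + 9*u^2 + 21*u - 245)/(u*(-u^2 + 7*u + 8))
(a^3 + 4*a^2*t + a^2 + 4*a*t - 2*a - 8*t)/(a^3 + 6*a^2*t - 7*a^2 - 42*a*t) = (a^3 + 4*a^2*t + a^2 + 4*a*t - 2*a - 8*t)/(a*(a^2 + 6*a*t - 7*a - 42*t))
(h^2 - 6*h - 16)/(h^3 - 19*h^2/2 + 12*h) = 2*(h + 2)/(h*(2*h - 3))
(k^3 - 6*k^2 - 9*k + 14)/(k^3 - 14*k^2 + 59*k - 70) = (k^2 + k - 2)/(k^2 - 7*k + 10)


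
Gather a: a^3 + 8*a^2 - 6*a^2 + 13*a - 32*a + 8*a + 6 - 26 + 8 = a^3 + 2*a^2 - 11*a - 12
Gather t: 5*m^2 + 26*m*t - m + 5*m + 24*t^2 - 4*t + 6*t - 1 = 5*m^2 + 4*m + 24*t^2 + t*(26*m + 2) - 1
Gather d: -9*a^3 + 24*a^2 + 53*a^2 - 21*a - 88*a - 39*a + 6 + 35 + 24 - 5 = -9*a^3 + 77*a^2 - 148*a + 60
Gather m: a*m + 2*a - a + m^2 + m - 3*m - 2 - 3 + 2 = a + m^2 + m*(a - 2) - 3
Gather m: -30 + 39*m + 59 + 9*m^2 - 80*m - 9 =9*m^2 - 41*m + 20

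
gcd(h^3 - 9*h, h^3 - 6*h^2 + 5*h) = h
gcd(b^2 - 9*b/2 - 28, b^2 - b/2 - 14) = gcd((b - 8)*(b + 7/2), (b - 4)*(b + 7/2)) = b + 7/2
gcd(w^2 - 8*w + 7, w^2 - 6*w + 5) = w - 1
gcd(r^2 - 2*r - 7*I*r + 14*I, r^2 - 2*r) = r - 2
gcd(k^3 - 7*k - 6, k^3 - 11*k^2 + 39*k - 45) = k - 3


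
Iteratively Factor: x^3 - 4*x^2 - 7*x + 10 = (x - 1)*(x^2 - 3*x - 10) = (x - 5)*(x - 1)*(x + 2)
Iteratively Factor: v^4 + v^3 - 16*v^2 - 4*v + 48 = (v + 2)*(v^3 - v^2 - 14*v + 24) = (v - 3)*(v + 2)*(v^2 + 2*v - 8) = (v - 3)*(v + 2)*(v + 4)*(v - 2)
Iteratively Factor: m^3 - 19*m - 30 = (m - 5)*(m^2 + 5*m + 6) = (m - 5)*(m + 2)*(m + 3)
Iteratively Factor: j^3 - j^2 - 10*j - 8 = (j + 2)*(j^2 - 3*j - 4) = (j - 4)*(j + 2)*(j + 1)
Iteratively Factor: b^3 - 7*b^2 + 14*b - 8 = (b - 4)*(b^2 - 3*b + 2) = (b - 4)*(b - 2)*(b - 1)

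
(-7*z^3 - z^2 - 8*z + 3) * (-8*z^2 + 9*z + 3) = 56*z^5 - 55*z^4 + 34*z^3 - 99*z^2 + 3*z + 9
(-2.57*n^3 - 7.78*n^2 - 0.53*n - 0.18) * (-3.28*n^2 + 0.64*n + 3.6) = 8.4296*n^5 + 23.8736*n^4 - 12.4928*n^3 - 27.7568*n^2 - 2.0232*n - 0.648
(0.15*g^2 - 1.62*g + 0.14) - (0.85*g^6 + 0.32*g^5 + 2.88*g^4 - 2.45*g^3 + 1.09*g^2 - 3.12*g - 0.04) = -0.85*g^6 - 0.32*g^5 - 2.88*g^4 + 2.45*g^3 - 0.94*g^2 + 1.5*g + 0.18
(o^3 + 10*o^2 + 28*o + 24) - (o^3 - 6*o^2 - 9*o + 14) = 16*o^2 + 37*o + 10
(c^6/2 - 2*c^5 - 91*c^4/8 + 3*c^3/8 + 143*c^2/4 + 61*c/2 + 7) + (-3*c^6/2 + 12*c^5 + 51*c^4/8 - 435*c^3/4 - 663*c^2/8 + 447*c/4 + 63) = -c^6 + 10*c^5 - 5*c^4 - 867*c^3/8 - 377*c^2/8 + 569*c/4 + 70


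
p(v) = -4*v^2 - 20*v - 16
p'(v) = -8*v - 20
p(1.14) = -44.00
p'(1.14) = -29.12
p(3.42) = -131.19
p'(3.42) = -47.36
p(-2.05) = 8.19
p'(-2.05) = -3.60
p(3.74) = -146.75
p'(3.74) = -49.92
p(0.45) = -25.81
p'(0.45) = -23.60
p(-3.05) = 7.79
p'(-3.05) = 4.40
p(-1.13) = 1.49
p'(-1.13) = -10.96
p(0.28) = -21.91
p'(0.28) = -22.24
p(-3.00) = 8.00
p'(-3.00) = 4.00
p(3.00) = -112.00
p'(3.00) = -44.00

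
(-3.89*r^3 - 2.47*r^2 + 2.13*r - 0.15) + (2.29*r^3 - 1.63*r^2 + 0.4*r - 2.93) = -1.6*r^3 - 4.1*r^2 + 2.53*r - 3.08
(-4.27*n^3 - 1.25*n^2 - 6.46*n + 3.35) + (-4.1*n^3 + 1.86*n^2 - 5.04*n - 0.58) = -8.37*n^3 + 0.61*n^2 - 11.5*n + 2.77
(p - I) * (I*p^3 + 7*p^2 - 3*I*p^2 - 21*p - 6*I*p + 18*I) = I*p^4 + 8*p^3 - 3*I*p^3 - 24*p^2 - 13*I*p^2 - 6*p + 39*I*p + 18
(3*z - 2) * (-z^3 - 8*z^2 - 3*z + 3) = -3*z^4 - 22*z^3 + 7*z^2 + 15*z - 6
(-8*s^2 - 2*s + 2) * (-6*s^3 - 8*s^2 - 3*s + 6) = 48*s^5 + 76*s^4 + 28*s^3 - 58*s^2 - 18*s + 12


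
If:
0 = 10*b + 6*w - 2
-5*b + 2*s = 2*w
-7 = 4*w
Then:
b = 5/4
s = 11/8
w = -7/4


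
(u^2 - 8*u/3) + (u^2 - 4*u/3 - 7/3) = 2*u^2 - 4*u - 7/3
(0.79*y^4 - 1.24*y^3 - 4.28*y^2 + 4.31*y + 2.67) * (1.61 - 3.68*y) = -2.9072*y^5 + 5.8351*y^4 + 13.754*y^3 - 22.7516*y^2 - 2.8865*y + 4.2987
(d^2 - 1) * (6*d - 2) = 6*d^3 - 2*d^2 - 6*d + 2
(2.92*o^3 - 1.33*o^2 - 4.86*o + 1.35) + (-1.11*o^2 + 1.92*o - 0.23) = 2.92*o^3 - 2.44*o^2 - 2.94*o + 1.12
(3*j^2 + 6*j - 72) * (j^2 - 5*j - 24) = 3*j^4 - 9*j^3 - 174*j^2 + 216*j + 1728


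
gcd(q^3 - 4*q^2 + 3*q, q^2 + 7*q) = q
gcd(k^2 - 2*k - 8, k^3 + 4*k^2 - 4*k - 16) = k + 2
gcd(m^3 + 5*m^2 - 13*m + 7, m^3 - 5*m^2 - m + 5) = m - 1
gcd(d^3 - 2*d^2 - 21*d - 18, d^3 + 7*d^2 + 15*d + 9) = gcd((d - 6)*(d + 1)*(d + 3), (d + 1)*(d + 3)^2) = d^2 + 4*d + 3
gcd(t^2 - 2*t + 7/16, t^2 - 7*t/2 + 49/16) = t - 7/4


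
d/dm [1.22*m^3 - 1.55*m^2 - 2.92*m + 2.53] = 3.66*m^2 - 3.1*m - 2.92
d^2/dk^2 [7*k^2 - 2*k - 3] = 14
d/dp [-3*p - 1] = -3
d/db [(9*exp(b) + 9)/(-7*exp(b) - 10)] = -27*exp(b)/(7*exp(b) + 10)^2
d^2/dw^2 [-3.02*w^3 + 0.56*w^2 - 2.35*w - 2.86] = 1.12 - 18.12*w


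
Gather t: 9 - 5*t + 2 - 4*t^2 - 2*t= -4*t^2 - 7*t + 11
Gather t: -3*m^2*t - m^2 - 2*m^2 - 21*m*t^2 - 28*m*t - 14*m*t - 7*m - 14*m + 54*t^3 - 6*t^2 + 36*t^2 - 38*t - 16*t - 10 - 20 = -3*m^2 - 21*m + 54*t^3 + t^2*(30 - 21*m) + t*(-3*m^2 - 42*m - 54) - 30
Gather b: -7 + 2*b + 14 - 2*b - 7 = 0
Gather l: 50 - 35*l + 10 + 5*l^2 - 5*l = 5*l^2 - 40*l + 60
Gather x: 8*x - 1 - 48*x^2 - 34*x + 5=-48*x^2 - 26*x + 4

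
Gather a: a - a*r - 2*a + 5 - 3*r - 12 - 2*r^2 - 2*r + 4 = a*(-r - 1) - 2*r^2 - 5*r - 3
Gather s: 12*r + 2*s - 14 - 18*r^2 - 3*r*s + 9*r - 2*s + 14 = -18*r^2 - 3*r*s + 21*r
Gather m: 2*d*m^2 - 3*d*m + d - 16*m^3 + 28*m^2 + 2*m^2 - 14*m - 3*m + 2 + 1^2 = d - 16*m^3 + m^2*(2*d + 30) + m*(-3*d - 17) + 3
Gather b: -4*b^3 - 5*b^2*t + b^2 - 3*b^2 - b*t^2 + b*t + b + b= -4*b^3 + b^2*(-5*t - 2) + b*(-t^2 + t + 2)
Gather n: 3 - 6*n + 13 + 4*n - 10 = 6 - 2*n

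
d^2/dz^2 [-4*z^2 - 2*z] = -8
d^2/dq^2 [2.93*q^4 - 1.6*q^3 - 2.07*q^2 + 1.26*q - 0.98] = 35.16*q^2 - 9.6*q - 4.14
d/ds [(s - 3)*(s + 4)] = 2*s + 1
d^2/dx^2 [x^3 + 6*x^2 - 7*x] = 6*x + 12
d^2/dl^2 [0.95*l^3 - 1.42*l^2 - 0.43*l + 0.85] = 5.7*l - 2.84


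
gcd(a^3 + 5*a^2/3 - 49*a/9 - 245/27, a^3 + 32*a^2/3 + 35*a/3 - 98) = a - 7/3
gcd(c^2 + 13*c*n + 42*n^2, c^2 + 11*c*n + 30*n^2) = c + 6*n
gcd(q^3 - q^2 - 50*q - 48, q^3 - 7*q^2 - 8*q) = q^2 - 7*q - 8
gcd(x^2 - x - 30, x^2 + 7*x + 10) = x + 5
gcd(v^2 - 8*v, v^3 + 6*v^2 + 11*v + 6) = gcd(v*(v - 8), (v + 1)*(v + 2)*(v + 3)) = 1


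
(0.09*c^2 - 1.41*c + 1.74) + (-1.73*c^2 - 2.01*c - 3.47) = -1.64*c^2 - 3.42*c - 1.73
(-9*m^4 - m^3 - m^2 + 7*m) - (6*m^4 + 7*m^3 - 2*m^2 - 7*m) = -15*m^4 - 8*m^3 + m^2 + 14*m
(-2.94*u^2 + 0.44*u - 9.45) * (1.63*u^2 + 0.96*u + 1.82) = -4.7922*u^4 - 2.1052*u^3 - 20.3319*u^2 - 8.2712*u - 17.199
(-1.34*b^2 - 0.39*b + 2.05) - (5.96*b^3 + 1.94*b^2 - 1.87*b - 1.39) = -5.96*b^3 - 3.28*b^2 + 1.48*b + 3.44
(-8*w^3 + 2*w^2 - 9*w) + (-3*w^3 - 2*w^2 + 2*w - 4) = -11*w^3 - 7*w - 4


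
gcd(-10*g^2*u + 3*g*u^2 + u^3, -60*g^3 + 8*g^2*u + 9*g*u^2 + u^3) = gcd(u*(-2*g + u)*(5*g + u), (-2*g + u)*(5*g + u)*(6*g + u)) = -10*g^2 + 3*g*u + u^2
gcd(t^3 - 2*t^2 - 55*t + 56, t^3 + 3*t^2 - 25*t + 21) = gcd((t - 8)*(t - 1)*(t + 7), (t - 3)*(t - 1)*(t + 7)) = t^2 + 6*t - 7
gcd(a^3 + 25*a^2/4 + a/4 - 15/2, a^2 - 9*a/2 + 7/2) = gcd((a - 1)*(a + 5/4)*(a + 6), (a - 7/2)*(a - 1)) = a - 1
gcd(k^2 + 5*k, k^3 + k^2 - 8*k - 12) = 1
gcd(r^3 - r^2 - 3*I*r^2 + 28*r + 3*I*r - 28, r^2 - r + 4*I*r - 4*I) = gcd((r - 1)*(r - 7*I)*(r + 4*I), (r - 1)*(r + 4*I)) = r^2 + r*(-1 + 4*I) - 4*I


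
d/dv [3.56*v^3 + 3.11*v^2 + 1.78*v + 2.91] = 10.68*v^2 + 6.22*v + 1.78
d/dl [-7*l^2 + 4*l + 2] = 4 - 14*l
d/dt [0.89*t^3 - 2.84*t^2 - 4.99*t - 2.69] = 2.67*t^2 - 5.68*t - 4.99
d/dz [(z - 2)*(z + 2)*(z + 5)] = 3*z^2 + 10*z - 4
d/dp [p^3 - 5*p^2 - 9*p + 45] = 3*p^2 - 10*p - 9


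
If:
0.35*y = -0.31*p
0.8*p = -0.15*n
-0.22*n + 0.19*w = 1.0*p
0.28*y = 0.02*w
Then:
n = 0.00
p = 0.00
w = 0.00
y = 0.00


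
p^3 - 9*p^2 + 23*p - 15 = (p - 5)*(p - 3)*(p - 1)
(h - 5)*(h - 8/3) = h^2 - 23*h/3 + 40/3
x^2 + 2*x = x*(x + 2)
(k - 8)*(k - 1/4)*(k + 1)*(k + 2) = k^4 - 21*k^3/4 - 83*k^2/4 - 21*k/2 + 4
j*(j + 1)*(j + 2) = j^3 + 3*j^2 + 2*j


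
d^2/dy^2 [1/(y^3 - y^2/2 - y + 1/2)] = 4*((1 - 6*y)*(2*y^3 - y^2 - 2*y + 1) + 4*(-3*y^2 + y + 1)^2)/(2*y^3 - y^2 - 2*y + 1)^3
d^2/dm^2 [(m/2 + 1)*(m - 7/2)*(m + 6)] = 3*m + 9/2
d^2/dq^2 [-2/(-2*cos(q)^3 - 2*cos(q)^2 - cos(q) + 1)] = 16*((5*cos(q) + 2*cos(2*q) + cos(3*q))*(5*cos(q) + 8*cos(2*q) + 9*cos(3*q))/4 + 2*(6*cos(q)^2 + 4*cos(q) + 1)^2*sin(q)^2)/(5*cos(q) + 2*cos(2*q) + cos(3*q))^3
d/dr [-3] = 0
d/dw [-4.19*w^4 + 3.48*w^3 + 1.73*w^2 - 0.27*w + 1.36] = -16.76*w^3 + 10.44*w^2 + 3.46*w - 0.27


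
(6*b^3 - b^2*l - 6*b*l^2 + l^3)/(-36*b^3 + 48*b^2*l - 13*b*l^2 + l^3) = (-b - l)/(6*b - l)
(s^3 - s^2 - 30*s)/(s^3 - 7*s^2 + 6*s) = (s + 5)/(s - 1)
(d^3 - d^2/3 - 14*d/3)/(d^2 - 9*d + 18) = d*(3*d^2 - d - 14)/(3*(d^2 - 9*d + 18))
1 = 1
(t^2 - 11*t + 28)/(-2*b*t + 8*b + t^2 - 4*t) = (t - 7)/(-2*b + t)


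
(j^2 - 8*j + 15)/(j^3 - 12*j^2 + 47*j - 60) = 1/(j - 4)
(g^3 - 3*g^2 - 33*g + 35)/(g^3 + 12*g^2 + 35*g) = (g^2 - 8*g + 7)/(g*(g + 7))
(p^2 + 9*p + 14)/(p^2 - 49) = (p + 2)/(p - 7)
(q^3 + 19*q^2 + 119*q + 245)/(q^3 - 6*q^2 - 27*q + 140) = (q^2 + 14*q + 49)/(q^2 - 11*q + 28)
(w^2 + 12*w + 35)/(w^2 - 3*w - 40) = (w + 7)/(w - 8)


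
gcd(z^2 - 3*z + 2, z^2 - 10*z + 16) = z - 2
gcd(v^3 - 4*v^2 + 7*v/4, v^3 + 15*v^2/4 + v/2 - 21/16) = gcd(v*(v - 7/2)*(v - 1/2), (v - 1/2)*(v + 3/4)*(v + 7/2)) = v - 1/2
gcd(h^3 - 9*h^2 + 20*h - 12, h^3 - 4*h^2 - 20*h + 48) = h^2 - 8*h + 12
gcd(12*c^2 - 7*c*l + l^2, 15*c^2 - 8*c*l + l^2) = 3*c - l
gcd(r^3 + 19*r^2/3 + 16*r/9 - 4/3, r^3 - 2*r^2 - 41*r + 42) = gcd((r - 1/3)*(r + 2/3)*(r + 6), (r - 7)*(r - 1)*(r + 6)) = r + 6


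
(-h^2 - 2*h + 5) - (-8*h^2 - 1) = 7*h^2 - 2*h + 6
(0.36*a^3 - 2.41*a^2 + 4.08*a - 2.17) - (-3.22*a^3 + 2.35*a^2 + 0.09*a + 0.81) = 3.58*a^3 - 4.76*a^2 + 3.99*a - 2.98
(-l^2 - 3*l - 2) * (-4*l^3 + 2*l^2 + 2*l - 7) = 4*l^5 + 10*l^4 - 3*l^2 + 17*l + 14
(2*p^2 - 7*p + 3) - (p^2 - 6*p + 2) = p^2 - p + 1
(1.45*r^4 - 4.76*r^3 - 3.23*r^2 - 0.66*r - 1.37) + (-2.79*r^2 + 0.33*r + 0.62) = 1.45*r^4 - 4.76*r^3 - 6.02*r^2 - 0.33*r - 0.75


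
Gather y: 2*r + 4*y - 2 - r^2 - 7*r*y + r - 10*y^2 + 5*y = -r^2 + 3*r - 10*y^2 + y*(9 - 7*r) - 2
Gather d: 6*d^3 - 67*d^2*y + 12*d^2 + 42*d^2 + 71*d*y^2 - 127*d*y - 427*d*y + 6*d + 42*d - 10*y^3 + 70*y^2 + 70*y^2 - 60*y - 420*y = 6*d^3 + d^2*(54 - 67*y) + d*(71*y^2 - 554*y + 48) - 10*y^3 + 140*y^2 - 480*y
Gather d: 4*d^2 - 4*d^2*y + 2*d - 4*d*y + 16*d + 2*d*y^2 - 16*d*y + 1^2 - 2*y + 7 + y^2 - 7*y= d^2*(4 - 4*y) + d*(2*y^2 - 20*y + 18) + y^2 - 9*y + 8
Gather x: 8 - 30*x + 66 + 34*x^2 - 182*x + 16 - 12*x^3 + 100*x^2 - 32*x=-12*x^3 + 134*x^2 - 244*x + 90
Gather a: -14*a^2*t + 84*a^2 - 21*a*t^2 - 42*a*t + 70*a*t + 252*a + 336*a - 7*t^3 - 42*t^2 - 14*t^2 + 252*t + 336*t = a^2*(84 - 14*t) + a*(-21*t^2 + 28*t + 588) - 7*t^3 - 56*t^2 + 588*t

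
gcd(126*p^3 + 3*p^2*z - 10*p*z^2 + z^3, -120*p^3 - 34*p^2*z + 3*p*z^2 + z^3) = -6*p + z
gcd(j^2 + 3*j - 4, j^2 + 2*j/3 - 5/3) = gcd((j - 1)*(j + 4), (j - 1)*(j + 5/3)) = j - 1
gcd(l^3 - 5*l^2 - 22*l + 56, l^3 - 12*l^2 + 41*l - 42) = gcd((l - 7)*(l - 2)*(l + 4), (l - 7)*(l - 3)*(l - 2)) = l^2 - 9*l + 14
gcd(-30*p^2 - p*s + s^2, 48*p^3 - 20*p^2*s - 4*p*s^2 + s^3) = 6*p - s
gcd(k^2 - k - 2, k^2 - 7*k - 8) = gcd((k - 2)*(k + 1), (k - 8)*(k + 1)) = k + 1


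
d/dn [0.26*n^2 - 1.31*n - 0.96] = 0.52*n - 1.31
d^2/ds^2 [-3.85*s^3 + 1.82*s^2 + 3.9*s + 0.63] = 3.64 - 23.1*s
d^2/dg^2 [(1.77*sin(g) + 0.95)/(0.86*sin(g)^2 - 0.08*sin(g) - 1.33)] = (-1.309092*sin(g)^5 - 2.932256*sin(g)^4 - 9.332892*sin(g)^3 + 0.0515279999999985*sin(g)^2 + 8.725123*sin(g) + 1.808724)/(0.636056*sin(g)^6 - 0.177504*sin(g)^5 - 2.934492*sin(g)^4 + 0.548512*sin(g)^3 + 4.538226*sin(g)^2 - 0.424536*sin(g) - 2.352637)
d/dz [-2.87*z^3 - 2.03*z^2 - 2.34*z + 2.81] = -8.61*z^2 - 4.06*z - 2.34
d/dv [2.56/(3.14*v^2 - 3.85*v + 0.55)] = (9.856 - 16.0768*v)/(3.14*v^2 - 3.85*v + 0.55)^2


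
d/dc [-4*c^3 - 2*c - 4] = -12*c^2 - 2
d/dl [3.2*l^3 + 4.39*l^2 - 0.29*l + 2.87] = 9.6*l^2 + 8.78*l - 0.29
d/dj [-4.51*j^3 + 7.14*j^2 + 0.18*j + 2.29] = -13.53*j^2 + 14.28*j + 0.18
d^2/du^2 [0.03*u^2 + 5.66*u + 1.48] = 0.0600000000000000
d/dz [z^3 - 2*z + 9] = 3*z^2 - 2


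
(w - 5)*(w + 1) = w^2 - 4*w - 5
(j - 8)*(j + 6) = j^2 - 2*j - 48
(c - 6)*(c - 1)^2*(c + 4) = c^4 - 4*c^3 - 19*c^2 + 46*c - 24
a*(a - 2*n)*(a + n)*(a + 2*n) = a^4 + a^3*n - 4*a^2*n^2 - 4*a*n^3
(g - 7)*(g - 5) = g^2 - 12*g + 35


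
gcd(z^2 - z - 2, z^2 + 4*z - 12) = z - 2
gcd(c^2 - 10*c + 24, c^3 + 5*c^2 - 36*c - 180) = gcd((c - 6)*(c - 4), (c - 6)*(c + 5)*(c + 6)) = c - 6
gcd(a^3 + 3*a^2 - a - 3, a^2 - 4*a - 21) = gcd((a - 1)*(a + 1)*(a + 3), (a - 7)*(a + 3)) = a + 3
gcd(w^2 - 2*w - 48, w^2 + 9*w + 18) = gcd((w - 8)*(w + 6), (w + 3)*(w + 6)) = w + 6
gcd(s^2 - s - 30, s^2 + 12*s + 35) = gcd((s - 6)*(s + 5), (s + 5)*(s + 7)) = s + 5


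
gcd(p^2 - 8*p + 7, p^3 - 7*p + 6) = p - 1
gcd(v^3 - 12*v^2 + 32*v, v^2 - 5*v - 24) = v - 8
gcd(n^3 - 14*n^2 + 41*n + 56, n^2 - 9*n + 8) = n - 8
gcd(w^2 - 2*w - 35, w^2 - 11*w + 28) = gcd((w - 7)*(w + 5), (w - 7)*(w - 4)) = w - 7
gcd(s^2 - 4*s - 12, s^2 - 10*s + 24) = s - 6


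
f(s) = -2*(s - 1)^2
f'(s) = 4 - 4*s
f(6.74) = -65.90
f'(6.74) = -22.96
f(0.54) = -0.42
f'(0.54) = 1.84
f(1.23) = -0.11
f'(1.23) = -0.92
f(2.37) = -3.75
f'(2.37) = -5.48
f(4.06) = -18.73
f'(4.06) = -12.24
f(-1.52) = -12.70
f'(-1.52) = 10.08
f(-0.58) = -4.99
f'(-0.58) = 6.32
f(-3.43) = -39.25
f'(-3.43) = 17.72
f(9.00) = -128.00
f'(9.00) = -32.00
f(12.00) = -242.00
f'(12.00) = -44.00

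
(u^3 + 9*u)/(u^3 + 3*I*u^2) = (u - 3*I)/u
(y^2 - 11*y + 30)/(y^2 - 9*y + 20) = (y - 6)/(y - 4)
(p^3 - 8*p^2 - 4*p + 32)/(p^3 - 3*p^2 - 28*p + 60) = (p^2 - 6*p - 16)/(p^2 - p - 30)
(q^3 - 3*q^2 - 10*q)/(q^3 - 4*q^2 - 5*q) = (q + 2)/(q + 1)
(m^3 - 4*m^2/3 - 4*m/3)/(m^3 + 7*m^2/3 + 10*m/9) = 3*(m - 2)/(3*m + 5)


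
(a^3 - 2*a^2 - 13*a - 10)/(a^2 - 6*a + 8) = (a^3 - 2*a^2 - 13*a - 10)/(a^2 - 6*a + 8)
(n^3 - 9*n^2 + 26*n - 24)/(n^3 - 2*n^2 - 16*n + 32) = (n - 3)/(n + 4)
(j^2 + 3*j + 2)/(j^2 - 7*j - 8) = (j + 2)/(j - 8)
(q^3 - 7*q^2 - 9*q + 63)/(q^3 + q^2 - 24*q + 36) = (q^2 - 4*q - 21)/(q^2 + 4*q - 12)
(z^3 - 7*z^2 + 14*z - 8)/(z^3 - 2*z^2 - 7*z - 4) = (z^2 - 3*z + 2)/(z^2 + 2*z + 1)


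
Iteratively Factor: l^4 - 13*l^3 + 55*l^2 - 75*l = (l)*(l^3 - 13*l^2 + 55*l - 75) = l*(l - 5)*(l^2 - 8*l + 15) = l*(l - 5)^2*(l - 3)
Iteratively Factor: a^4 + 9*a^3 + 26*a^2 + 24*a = (a)*(a^3 + 9*a^2 + 26*a + 24) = a*(a + 3)*(a^2 + 6*a + 8) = a*(a + 3)*(a + 4)*(a + 2)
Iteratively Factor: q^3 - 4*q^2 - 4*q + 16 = (q - 4)*(q^2 - 4) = (q - 4)*(q + 2)*(q - 2)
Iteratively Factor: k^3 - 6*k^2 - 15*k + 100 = (k - 5)*(k^2 - k - 20) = (k - 5)*(k + 4)*(k - 5)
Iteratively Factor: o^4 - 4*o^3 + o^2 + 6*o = (o)*(o^3 - 4*o^2 + o + 6) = o*(o - 3)*(o^2 - o - 2) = o*(o - 3)*(o - 2)*(o + 1)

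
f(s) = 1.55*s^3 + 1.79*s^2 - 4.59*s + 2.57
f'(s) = 4.65*s^2 + 3.58*s - 4.59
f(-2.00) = 6.51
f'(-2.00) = 6.85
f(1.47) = 4.61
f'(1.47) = 10.72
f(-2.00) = 6.51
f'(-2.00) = 6.85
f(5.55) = 297.21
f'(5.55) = 158.51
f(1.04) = 1.48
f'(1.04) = 4.16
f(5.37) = 269.56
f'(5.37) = 148.73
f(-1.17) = 7.91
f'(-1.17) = -2.41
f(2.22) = 18.16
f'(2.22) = 26.27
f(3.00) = 46.76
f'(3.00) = 48.00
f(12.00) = 2883.65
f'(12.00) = 707.97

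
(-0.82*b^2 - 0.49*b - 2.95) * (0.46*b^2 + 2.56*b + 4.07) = -0.3772*b^4 - 2.3246*b^3 - 5.9488*b^2 - 9.5463*b - 12.0065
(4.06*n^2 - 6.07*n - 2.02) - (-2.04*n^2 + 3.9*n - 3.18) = 6.1*n^2 - 9.97*n + 1.16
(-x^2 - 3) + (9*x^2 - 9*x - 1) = 8*x^2 - 9*x - 4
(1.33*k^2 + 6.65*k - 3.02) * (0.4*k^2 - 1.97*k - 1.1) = 0.532*k^4 + 0.0398999999999998*k^3 - 15.7715*k^2 - 1.3656*k + 3.322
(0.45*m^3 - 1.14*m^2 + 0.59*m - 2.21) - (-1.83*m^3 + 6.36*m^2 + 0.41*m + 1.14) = 2.28*m^3 - 7.5*m^2 + 0.18*m - 3.35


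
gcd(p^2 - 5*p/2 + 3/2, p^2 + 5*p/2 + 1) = 1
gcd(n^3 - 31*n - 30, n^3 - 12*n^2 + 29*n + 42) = n^2 - 5*n - 6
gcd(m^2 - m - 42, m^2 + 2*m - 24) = m + 6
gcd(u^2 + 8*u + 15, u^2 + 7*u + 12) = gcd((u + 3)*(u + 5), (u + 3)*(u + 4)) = u + 3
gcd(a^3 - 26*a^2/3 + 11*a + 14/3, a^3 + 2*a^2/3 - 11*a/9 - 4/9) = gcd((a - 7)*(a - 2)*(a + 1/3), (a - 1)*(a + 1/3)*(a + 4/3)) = a + 1/3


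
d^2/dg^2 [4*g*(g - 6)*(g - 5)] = 24*g - 88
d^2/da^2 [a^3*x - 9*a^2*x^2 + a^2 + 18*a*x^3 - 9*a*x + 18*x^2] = 6*a*x - 18*x^2 + 2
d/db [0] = 0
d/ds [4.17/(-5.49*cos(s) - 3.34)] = -22.8933*sin(s)/(5.49*cos(s) + 3.34)^2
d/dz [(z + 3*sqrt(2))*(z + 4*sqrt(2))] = 2*z + 7*sqrt(2)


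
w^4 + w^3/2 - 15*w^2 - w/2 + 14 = (w - 7/2)*(w - 1)*(w + 1)*(w + 4)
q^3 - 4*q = q*(q - 2)*(q + 2)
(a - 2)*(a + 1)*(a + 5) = a^3 + 4*a^2 - 7*a - 10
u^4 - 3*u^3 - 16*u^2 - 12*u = u*(u - 6)*(u + 1)*(u + 2)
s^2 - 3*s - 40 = (s - 8)*(s + 5)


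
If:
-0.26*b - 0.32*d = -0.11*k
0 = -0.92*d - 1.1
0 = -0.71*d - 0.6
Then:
No Solution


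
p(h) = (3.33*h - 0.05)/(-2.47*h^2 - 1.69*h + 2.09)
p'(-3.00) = 0.36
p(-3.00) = 0.67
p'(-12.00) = 0.01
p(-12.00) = 0.12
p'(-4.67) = 0.10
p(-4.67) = 0.36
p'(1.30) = 1.12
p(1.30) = -1.00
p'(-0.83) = 3.97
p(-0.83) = -1.57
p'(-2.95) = 0.38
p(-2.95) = 0.68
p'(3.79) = 0.08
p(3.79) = -0.32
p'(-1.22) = 85.90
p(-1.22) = -8.65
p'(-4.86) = 0.09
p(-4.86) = 0.34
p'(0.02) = 1.63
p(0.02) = 0.01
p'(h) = (3.33*h - 0.05)*(4.94*h + 1.69)/(-2.47*h^2 - 1.69*h + 2.09)^2 + 3.33/(-2.47*h^2 - 1.69*h + 2.09) = (8.2251*h^2 - 0.247*h + 6.8752)/(6.1009*h^4 + 8.3486*h^3 - 7.4685*h^2 - 7.0642*h + 4.3681)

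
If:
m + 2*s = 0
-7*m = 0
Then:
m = 0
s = 0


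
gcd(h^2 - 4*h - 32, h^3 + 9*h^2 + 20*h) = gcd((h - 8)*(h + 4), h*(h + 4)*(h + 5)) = h + 4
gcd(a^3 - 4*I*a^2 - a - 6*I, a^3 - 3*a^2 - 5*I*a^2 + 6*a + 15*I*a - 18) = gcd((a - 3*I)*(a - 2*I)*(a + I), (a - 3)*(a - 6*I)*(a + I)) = a + I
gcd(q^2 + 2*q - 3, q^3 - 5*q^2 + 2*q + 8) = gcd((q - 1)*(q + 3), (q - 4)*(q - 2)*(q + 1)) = 1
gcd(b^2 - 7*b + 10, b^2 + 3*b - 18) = 1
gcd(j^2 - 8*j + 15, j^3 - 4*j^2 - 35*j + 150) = j - 5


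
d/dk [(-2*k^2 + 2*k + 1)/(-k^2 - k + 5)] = (4*k^2 - 18*k + 11)/(k^4 + 2*k^3 - 9*k^2 - 10*k + 25)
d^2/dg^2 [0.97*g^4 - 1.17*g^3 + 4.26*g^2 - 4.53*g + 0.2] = 11.64*g^2 - 7.02*g + 8.52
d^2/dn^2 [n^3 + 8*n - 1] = 6*n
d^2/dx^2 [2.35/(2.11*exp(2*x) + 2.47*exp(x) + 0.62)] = (2.35*(4.22*exp(x) + 2.47)*(8.44*exp(x) + 4.94)*exp(x) - (19.834*exp(x) + 5.8045)*(2.11*exp(2*x) + 2.47*exp(x) + 0.62))*exp(x)/(2.11*exp(2*x) + 2.47*exp(x) + 0.62)^3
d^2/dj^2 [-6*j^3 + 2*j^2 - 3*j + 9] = 4 - 36*j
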